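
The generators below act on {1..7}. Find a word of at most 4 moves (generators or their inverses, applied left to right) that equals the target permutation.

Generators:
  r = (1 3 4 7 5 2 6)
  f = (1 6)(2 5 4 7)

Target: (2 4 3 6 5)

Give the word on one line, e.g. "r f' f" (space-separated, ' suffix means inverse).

  after r': (1 6 2 5 7 4 3)
  after f': (3 6 7 5 4)
  after f': (1 6 4 3)(2 7)
  after f': (2 4 3 6 5)

r' f' f' f'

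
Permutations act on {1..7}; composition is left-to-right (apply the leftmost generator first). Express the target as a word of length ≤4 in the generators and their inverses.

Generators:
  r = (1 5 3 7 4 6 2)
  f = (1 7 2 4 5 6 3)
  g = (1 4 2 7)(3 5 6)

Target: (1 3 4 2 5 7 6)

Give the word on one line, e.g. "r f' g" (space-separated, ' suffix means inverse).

r r

  after r: (1 5 3 7 4 6 2)
  after r: (1 3 4 2 5 7 6)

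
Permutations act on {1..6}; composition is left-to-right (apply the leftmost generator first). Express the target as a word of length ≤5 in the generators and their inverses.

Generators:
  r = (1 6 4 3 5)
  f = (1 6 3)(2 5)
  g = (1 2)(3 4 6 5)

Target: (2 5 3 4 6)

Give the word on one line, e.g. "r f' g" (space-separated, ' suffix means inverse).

  after g: (1 2)(3 4 6 5)
  after r: (1 2 6)
  after g: (2 5 3 4 6)

g r g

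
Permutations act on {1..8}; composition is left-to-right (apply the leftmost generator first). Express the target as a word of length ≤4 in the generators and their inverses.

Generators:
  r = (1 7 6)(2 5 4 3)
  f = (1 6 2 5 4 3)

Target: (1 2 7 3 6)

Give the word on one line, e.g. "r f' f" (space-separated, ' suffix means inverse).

r' f f r'

  after r': (1 6 7)(2 3 4 5)
  after f: (1 2)(6 7)
  after f: (1 5 4 3)(2 6 7)
  after r': (1 2 7 3 6)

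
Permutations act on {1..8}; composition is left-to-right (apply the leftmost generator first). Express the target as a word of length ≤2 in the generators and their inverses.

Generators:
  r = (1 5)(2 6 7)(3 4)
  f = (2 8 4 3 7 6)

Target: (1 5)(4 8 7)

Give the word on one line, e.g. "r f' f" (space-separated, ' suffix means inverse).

f' r'

  after f': (2 6 7 3 4 8)
  after r': (1 5)(4 8 7)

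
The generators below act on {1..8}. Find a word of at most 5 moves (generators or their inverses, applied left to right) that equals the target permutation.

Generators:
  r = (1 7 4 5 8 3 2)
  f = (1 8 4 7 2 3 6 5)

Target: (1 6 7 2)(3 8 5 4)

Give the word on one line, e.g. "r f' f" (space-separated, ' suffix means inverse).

  after r: (1 7 4 5 8 3 2)
  after f': (1 4 6 3 7 8 2 5)
  after r: (1 5 7 3 4 6 2 8)
  after f': (1 6 7 2)(3 8 5 4)

r f' r f'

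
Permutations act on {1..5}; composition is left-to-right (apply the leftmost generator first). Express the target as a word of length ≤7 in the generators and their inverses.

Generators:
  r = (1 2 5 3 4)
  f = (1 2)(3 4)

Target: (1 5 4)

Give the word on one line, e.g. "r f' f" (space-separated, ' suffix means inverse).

  after r': (1 4 3 5 2)
  after f: (1 3 5)
  after r: (1 4)(2 5)
  after f: (1 3 4 2 5)
  after r': (1 5 4)

r' f r f r'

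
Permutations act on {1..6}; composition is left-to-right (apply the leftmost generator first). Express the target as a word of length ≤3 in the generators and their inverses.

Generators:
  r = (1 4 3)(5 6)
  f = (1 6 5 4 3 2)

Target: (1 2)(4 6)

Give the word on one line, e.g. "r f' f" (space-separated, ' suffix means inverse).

r' f

  after r': (1 3 4)(5 6)
  after f: (1 2)(4 6)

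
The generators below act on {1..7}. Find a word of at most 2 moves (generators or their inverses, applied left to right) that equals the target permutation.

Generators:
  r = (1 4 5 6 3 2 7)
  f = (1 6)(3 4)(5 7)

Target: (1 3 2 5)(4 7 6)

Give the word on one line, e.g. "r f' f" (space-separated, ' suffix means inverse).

  after r: (1 4 5 6 3 2 7)
  after f': (1 3 2 5)(4 7 6)

r f'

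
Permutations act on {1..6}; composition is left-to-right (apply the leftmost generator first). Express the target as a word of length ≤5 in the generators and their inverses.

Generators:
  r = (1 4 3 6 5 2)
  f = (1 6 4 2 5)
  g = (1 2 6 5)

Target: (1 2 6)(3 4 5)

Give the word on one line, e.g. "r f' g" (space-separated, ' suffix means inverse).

f' f' g' r f

  after f': (1 5 2 4 6)
  after f': (1 2 6 5 4)
  after g': (4 5)
  after r: (1 4 2)(3 6 5)
  after f: (1 2 6)(3 4 5)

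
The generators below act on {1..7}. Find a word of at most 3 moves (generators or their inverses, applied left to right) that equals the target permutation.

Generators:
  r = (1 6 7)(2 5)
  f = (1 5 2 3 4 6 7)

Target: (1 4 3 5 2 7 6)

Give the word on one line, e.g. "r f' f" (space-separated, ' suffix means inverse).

  after r: (1 6 7)(2 5)
  after f': (1 4 3 2)
  after r': (1 4 3 5 2 7 6)

r f' r'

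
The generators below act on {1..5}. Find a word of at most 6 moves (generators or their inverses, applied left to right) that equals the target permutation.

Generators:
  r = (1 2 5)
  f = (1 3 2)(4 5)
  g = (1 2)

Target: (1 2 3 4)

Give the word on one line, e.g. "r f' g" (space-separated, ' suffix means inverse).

  after f: (1 3 2)(4 5)
  after r: (1 3 5 4)
  after g: (1 3 5 4 2)
  after f: (1 2 3 4)

f r g f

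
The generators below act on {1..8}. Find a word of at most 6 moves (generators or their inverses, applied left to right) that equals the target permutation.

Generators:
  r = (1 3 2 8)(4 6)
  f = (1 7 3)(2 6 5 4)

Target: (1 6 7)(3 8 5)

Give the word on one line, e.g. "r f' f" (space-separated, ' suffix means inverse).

  after r': (1 8 2 3)(4 6)
  after f: (1 8 6 2)(3 7)(4 5)
  after r': (1 2 8 4 5 6 3 7)
  after f': (1 4 6 7 3)(2 8 5)
  after r': (1 6 7)(3 8 5)

r' f r' f' r'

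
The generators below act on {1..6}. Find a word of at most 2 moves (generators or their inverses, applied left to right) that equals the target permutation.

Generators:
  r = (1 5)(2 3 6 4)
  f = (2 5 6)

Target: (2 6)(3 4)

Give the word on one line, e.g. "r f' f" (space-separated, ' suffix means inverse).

  after r: (1 5)(2 3 6 4)
  after r: (2 6)(3 4)

r r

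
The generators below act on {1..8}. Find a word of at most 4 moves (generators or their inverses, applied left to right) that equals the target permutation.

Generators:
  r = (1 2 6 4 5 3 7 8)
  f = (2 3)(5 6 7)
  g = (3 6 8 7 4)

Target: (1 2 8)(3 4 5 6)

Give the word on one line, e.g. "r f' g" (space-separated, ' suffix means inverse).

r g

  after r: (1 2 6 4 5 3 7 8)
  after g: (1 2 8)(3 4 5 6)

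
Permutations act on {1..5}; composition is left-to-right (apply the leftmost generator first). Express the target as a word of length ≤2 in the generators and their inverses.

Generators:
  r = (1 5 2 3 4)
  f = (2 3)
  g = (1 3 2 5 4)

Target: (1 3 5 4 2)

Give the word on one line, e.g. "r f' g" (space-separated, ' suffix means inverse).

  after r': (1 4 3 2 5)
  after r': (1 3 5 4 2)

r' r'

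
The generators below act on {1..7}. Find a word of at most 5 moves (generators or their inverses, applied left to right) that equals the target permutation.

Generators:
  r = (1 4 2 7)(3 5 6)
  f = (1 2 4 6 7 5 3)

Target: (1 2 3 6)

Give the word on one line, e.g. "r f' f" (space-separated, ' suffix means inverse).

f f r' f

  after f: (1 2 4 6 7 5 3)
  after f: (1 4 7 3 2 6 5)
  after r': (2 5 7 6 3 4)
  after f: (1 2 3 6)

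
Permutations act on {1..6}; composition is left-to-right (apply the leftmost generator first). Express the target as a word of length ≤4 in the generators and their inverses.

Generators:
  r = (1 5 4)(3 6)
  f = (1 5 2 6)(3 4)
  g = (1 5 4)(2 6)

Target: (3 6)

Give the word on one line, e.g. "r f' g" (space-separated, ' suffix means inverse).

r r r

  after r: (1 5 4)(3 6)
  after r: (1 4 5)
  after r: (3 6)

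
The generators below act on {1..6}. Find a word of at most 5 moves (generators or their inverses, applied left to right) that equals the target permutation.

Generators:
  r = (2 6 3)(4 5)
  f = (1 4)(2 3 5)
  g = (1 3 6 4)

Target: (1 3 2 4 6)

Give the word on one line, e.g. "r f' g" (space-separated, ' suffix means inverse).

  after g: (1 3 6 4)
  after f: (1 5 2 3 6)
  after g': (1 5 2)(4 6)
  after f': (1 3 2 4 6)

g f g' f'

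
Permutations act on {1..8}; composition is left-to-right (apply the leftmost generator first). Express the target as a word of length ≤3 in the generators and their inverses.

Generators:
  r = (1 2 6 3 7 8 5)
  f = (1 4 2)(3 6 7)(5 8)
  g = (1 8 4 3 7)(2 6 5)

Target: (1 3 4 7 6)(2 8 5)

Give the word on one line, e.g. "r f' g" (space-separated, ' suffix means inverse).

g' r'

  after g': (1 7 3 4 8)(2 5 6)
  after r': (1 3 4 7 6)(2 8 5)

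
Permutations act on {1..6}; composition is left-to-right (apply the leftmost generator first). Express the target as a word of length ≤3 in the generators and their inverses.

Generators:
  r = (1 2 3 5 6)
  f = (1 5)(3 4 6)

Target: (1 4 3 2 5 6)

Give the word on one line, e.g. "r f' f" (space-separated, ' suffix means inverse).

r' f'

  after r': (1 6 5 3 2)
  after f': (1 4 3 2 5 6)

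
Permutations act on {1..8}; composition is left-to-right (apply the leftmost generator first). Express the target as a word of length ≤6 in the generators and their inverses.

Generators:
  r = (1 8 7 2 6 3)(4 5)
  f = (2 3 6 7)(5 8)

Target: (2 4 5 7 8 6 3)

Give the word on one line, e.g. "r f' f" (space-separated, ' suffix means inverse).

  after r': (1 3 6 2 7 8)(4 5)
  after r': (1 6 7)(2 8 3)
  after f': (1 3 7)(2 5 8)
  after r: (2 4 5 7 8 6 3)

r' r' f' r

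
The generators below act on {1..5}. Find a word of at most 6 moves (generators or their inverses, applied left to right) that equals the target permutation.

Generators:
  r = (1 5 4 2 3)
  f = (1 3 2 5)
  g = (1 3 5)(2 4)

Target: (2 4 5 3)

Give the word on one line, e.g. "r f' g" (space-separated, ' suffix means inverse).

f g f' f' g'

  after f: (1 3 2 5)
  after g: (1 5 3 4 2)
  after f': (1 2 5)(3 4)
  after f': (1 3 4)
  after g': (2 4 5 3)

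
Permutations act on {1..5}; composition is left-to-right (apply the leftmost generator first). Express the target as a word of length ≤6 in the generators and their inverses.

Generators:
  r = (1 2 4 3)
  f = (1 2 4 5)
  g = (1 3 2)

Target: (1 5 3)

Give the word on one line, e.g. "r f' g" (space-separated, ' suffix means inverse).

  after f': (1 5 4 2)
  after r': (1 5 2 3 4)
  after r': (1 5)(2 4 3)
  after r': (1 5 3)

f' r' r' r'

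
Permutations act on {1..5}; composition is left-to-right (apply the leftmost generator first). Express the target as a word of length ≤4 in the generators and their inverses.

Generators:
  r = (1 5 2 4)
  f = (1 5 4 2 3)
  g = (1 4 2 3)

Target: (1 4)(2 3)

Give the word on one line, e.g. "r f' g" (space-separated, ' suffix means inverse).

  after r: (1 5 2 4)
  after f': (2 5 4 3)
  after r: (1 5)(3 4)
  after f: (1 4)(2 3)

r f' r f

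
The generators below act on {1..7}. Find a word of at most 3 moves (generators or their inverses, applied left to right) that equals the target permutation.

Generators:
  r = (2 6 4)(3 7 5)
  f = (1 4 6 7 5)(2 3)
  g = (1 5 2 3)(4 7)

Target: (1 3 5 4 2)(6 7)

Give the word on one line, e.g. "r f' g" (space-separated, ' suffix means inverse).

r' f' r

  after r': (2 4 6)(3 5 7)
  after f': (1 5 6 3 7 2)
  after r: (1 3 5 4 2)(6 7)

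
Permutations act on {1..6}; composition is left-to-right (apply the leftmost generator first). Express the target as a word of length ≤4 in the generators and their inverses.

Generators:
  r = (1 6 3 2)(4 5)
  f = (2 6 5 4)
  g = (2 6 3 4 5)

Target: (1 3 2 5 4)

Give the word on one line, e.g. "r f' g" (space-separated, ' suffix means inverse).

  after g': (2 5 4 3 6)
  after r': (1 2 4 6 3)
  after r': (1 3 2 5 4)

g' r' r'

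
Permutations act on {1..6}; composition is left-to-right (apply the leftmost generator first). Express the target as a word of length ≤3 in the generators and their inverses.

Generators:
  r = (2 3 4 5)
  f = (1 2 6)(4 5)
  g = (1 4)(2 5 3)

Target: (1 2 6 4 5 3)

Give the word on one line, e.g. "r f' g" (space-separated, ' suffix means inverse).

f r g

  after f: (1 2 6)(4 5)
  after r: (1 3 4 2 6)
  after g: (1 2 6 4 5 3)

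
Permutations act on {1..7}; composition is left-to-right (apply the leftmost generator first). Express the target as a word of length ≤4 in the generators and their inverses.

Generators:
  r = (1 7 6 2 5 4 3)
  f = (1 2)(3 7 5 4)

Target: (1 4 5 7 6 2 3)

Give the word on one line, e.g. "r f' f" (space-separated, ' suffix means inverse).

  after r: (1 7 6 2 5 4 3)
  after f': (1 3 2 7 6)
  after f': (1 4 5 7 6 2 3)

r f' f'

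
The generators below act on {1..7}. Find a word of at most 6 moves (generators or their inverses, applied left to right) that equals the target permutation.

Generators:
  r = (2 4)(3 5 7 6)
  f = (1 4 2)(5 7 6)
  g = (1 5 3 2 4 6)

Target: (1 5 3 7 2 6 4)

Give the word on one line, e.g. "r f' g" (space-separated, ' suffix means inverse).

f' g' f g'

  after f': (1 2 4)(5 6 7)
  after g': (1 3 5 4 6 7)
  after f: (1 3 7 4 5 2)
  after g': (1 5 3 7 2 6 4)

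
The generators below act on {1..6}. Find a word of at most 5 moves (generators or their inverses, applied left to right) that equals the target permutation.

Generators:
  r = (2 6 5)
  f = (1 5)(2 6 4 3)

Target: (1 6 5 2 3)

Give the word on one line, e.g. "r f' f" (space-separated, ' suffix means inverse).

  after f: (1 5)(2 6 4 3)
  after r': (1 6 4 3 5)
  after f': (1 2 3)
  after r': (1 5 6 2 3)
  after r': (1 6 5 2 3)

f r' f' r' r'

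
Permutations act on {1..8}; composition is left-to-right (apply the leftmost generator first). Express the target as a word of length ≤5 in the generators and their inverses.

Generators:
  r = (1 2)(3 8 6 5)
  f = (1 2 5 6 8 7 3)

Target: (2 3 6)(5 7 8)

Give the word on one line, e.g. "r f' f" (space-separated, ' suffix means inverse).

r r f r

  after r: (1 2)(3 8 6 5)
  after r: (3 6)(5 8)
  after f: (1 2 5 7 3 8 6)
  after r: (2 3 6)(5 7 8)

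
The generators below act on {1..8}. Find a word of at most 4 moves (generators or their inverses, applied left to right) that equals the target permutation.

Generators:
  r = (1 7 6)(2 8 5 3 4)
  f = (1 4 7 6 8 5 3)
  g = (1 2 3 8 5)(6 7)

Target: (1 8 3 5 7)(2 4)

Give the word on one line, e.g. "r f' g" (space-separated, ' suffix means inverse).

g r

  after g: (1 2 3 8 5)(6 7)
  after r: (1 8 3 5 7)(2 4)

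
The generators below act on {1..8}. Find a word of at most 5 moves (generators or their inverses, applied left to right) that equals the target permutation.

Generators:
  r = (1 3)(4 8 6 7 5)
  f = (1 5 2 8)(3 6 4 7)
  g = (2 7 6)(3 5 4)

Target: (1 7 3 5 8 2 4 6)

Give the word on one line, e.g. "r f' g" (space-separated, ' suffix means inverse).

  after r': (1 3)(4 5 7 6 8)
  after g': (1 4 3)(2 6 8 5)
  after f: (1 7 3 5 8 2 4 6)

r' g' f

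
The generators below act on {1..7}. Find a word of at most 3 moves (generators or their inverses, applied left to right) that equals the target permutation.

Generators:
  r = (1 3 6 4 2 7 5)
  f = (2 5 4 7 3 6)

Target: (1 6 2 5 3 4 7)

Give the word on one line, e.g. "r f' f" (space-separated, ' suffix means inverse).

  after r: (1 3 6 4 2 7 5)
  after r: (1 6 2 5 3 4 7)

r r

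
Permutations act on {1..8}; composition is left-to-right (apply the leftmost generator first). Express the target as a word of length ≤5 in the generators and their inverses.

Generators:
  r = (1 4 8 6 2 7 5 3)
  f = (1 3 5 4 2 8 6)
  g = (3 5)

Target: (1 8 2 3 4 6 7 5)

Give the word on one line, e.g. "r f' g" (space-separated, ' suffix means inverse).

r r g

  after r: (1 4 8 6 2 7 5 3)
  after r: (1 8 2 5)(3 4 6 7)
  after g: (1 8 2 3 4 6 7 5)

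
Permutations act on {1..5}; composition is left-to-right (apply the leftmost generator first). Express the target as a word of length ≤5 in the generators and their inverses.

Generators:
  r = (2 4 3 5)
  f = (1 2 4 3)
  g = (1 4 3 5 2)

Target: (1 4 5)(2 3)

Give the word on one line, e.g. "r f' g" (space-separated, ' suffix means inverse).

  after g: (1 4 3 5 2)
  after r': (1 2)
  after g: (2 4 3 5)
  after g: (1 4 5)(2 3)

g r' g g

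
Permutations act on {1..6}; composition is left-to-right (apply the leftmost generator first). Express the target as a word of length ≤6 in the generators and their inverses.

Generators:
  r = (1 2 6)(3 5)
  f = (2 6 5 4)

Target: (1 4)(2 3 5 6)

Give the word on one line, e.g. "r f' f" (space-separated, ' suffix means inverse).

  after r: (1 2 6)(3 5)
  after f: (1 6)(2 5 3 4)
  after r': (1 2 3 4)
  after f': (1 4)(2 3 5 6)

r f r' f'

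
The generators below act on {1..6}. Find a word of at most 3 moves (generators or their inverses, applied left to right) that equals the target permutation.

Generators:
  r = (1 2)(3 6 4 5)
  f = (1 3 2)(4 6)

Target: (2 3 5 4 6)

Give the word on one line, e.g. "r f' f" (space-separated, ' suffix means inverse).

r' f' f'

  after r': (1 2)(3 5 4 6)
  after f': (1 3 5 6)
  after f': (2 3 5 4 6)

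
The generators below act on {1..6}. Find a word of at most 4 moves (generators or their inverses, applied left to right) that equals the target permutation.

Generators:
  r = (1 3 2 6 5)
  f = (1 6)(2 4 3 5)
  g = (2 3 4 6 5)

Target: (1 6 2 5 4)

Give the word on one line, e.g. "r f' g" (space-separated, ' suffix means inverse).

  after g: (2 3 4 6 5)
  after f: (1 6 2 5 4)

g f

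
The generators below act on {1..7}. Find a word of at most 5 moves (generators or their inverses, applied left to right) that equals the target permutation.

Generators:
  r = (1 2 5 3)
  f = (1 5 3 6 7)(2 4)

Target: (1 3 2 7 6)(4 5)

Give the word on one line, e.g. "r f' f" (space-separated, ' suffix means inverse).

r' f' r

  after r': (1 3 5 2)
  after f': (1 5 4 2 7 6 3)
  after r: (1 3 2 7 6)(4 5)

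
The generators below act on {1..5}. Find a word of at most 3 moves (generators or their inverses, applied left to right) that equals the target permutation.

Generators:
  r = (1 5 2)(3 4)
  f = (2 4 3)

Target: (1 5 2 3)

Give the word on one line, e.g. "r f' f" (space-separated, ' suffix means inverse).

  after f: (2 4 3)
  after r: (1 5 2 3)

f r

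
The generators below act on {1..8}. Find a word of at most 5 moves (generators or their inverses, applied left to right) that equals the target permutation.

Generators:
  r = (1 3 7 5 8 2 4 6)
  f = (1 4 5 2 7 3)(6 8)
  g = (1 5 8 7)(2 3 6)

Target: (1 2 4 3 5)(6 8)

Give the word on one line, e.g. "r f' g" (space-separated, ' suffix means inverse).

r g g

  after r: (1 3 7 5 8 2 4 6)
  after g: (1 6 5 7 8 3)(2 4)
  after g: (1 2 4 3 5)(6 8)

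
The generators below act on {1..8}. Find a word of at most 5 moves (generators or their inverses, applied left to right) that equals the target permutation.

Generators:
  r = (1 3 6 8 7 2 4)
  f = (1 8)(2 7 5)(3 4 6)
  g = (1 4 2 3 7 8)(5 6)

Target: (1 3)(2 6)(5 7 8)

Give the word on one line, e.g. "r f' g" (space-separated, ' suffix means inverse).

  after f: (1 8)(2 7 5)(3 4 6)
  after r: (1 7 5 4 8 3)
  after f': (1 2 5 3 8 6 4)
  after g: (1 3)(2 6)(5 7 8)

f r f' g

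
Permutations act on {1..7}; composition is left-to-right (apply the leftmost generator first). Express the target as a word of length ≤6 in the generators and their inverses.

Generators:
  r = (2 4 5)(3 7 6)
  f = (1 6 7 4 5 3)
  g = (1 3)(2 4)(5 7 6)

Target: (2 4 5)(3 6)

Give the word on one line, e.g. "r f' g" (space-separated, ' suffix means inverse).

f' r' r' r' g'

  after f': (1 3 5 4 7 6)
  after r': (1 6)(2 5)(3 4)
  after r': (1 7 3 2 4 6)
  after r': (1 3 5 4 7 6)
  after g': (2 4 5)(3 6)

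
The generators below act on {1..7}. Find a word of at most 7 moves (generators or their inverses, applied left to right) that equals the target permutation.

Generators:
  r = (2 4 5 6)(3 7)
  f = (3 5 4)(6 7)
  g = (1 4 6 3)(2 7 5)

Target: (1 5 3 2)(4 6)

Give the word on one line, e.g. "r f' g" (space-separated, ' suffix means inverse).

  after r': (2 6 5 4)(3 7)
  after r': (2 5)(4 6)
  after f': (2 3 4 7 6 5)
  after g: (1 4 5 7 3 6 2)
  after r: (1 5 3 2)(4 6)

r' r' f' g r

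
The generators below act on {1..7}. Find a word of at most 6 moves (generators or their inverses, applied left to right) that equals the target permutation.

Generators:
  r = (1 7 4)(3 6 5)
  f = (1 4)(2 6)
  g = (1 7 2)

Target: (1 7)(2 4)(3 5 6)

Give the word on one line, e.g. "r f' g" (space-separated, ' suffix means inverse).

r g' f' f' r

  after r: (1 7 4)(3 6 5)
  after g': (2 7 4)(3 6 5)
  after f': (1 4 6 5 3 2 7)
  after f': (2 7 4)(3 6 5)
  after r: (1 7)(2 4)(3 5 6)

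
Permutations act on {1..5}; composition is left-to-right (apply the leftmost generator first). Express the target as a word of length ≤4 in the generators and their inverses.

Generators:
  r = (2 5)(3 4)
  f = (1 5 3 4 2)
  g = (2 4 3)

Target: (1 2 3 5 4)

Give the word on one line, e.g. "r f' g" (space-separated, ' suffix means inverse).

g' f r'

  after g': (2 3 4)
  after f: (1 5 3 2 4)
  after r': (1 2 3 5 4)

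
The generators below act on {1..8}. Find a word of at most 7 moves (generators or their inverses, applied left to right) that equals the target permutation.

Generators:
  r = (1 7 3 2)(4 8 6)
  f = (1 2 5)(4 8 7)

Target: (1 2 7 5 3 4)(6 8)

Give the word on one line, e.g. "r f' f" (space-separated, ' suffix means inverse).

  after r: (1 7 3 2)(4 8 6)
  after r: (1 3)(2 7)(4 6 8)
  after r: (1 2 3 7)
  after f': (2 3 8 4 7 5)
  after r': (1 2 7 5 3 4)(6 8)

r r r f' r'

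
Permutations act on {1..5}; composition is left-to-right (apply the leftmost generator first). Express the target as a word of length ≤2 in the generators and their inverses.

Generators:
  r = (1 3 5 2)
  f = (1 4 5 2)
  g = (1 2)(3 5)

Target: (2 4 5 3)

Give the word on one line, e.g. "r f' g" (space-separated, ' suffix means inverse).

g f

  after g: (1 2)(3 5)
  after f: (2 4 5 3)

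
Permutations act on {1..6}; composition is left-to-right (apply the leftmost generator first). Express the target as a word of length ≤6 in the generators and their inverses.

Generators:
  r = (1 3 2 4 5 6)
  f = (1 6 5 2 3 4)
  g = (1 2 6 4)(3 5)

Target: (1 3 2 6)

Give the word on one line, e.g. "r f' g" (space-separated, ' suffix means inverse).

r f' g' r

  after r: (1 3 2 4 5 6)
  after f': (1 2 3 5)(4 6)
  after g': (2 5 4)
  after r: (1 3 2 6)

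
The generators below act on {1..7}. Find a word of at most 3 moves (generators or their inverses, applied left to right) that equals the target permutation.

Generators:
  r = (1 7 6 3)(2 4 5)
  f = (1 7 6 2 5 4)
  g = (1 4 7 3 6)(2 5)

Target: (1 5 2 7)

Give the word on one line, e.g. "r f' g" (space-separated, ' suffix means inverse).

g r' g

  after g: (1 4 7 3 6)(2 5)
  after r': (1 2 4)(3 7 6)
  after g: (1 5 2 7)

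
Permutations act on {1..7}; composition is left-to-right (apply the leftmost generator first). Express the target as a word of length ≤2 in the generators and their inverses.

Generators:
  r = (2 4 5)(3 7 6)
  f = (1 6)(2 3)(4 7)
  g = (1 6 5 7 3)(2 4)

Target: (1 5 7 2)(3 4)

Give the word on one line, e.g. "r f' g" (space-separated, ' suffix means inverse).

  after f: (1 6)(2 3)(4 7)
  after g: (1 5 7 2)(3 4)

f g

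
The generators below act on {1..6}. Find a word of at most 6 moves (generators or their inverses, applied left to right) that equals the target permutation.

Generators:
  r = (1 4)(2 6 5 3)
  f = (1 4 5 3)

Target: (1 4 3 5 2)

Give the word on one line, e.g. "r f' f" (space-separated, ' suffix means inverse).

  after f: (1 4 5 3)
  after r: (2 6 5)(3 4)
  after r: (1 4 2 5 6 3)
  after f': (2 4)(5 6)
  after r': (1 4 3 5 2)

f r r f' r'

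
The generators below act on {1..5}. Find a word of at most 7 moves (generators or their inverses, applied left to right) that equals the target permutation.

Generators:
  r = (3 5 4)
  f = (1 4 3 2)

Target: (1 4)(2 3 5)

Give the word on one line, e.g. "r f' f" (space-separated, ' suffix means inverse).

f r f' r f'

  after f: (1 4 3 2)
  after r: (1 3 2)(4 5)
  after f': (1 4 5)
  after r: (1 3 5)
  after f': (1 4)(2 3 5)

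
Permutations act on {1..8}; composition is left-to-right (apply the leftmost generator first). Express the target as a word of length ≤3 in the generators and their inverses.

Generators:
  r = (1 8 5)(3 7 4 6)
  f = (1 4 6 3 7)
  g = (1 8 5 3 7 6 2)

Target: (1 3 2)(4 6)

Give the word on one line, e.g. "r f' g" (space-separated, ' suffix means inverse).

r' g

  after r': (1 5 8)(3 6 4 7)
  after g: (1 3 2)(4 6)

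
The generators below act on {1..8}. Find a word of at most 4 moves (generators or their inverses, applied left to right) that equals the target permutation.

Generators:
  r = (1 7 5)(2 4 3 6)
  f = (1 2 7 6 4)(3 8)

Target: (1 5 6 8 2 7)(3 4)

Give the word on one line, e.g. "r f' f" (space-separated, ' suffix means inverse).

f r f r'

  after f: (1 2 7 6 4)(3 8)
  after r: (1 4 7 2 5)(3 8 6)
  after f: (2 5)(4 6 8)
  after r': (1 5 6 8 2 7)(3 4)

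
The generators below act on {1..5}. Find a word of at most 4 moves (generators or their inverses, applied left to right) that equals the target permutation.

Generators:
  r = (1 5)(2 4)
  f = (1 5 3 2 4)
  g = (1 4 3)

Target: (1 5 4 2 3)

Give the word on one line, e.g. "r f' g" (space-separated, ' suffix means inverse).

  after r: (1 5)(2 4)
  after g: (1 5 4 2 3)
  after r: (2 3 5)
  after r: (1 5 4 2 3)

r g r r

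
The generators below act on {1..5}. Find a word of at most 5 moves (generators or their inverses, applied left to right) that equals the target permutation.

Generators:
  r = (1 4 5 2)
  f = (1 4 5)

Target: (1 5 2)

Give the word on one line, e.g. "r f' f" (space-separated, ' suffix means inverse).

  after f: (1 4 5)
  after r: (1 5 4 2)
  after f': (1 4 2 5)
  after r': (2 4 5)
  after f': (1 5 2)

f r f' r' f'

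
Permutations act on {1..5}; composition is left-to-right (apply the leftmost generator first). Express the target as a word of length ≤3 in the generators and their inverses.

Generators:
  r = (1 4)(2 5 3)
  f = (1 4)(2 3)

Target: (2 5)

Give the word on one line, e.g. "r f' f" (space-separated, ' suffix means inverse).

  after r: (1 4)(2 5 3)
  after f': (2 5)

r f'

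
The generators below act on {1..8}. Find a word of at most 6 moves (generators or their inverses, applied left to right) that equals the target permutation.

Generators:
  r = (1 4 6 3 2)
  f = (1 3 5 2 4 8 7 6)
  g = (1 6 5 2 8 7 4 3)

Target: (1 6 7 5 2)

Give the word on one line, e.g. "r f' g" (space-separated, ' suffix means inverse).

f r r f'

  after f: (1 3 5 2 4 8 7 6)
  after r: (1 2 6 4 8 7 3 5)
  after r: (2 3 5 4 8 7)
  after f': (1 6 7 5 2)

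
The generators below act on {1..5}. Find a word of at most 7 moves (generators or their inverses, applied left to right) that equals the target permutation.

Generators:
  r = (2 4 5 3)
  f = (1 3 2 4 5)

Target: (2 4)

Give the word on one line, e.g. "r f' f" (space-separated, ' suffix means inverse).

f' f' r' f' f'

  after f': (1 5 4 2 3)
  after f': (1 4 3 5 2)
  after r': (1 2)(3 4 5)
  after f': (1 3 2 5)
  after f': (2 4)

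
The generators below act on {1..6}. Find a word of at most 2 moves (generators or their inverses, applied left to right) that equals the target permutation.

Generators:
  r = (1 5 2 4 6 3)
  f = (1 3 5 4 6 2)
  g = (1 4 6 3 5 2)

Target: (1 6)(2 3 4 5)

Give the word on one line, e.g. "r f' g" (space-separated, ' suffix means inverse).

  after r': (1 3 6 4 2 5)
  after g': (1 6)(2 3 4 5)

r' g'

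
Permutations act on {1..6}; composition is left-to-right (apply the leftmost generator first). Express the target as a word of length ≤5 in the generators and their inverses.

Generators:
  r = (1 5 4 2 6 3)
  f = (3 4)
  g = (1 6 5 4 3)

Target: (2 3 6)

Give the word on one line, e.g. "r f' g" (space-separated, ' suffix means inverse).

  after r': (1 3 6 2 4 5)
  after g: (2 3 5 6)
  after r: (1 5 3 4 2)
  after f': (1 5 4 2)
  after r': (2 3 6)

r' g r f' r'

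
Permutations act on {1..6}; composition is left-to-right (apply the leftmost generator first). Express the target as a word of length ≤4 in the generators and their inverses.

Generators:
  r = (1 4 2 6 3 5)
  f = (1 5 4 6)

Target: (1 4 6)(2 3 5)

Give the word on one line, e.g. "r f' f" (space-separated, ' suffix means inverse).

  after f': (1 6 4 5)
  after r: (1 3 5 4)(2 6)
  after r: (1 5 2 3)
  after f: (1 4 6)(2 3 5)

f' r r f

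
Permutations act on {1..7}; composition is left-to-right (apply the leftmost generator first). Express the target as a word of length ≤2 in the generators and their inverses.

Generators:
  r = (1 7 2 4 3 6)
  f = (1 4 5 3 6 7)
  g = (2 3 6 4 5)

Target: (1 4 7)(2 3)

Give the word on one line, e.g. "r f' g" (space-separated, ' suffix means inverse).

  after g': (2 5 4 6 3)
  after f: (1 4 7)(2 3)

g' f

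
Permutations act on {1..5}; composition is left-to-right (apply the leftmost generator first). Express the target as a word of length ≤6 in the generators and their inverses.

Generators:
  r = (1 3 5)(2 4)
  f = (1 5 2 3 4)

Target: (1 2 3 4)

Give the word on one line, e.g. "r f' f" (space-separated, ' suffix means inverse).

f r f' f' f'

  after f: (1 5 2 3 4)
  after r: (2 5 4 3)
  after f': (1 4 2)(3 5)
  after f': (1 3)(2 4 5)
  after f': (1 2 3 4)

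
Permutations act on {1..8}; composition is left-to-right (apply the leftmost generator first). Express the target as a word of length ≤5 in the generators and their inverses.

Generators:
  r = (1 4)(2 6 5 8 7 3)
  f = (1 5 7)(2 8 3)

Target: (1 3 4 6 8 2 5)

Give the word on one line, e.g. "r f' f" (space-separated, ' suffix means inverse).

  after f': (1 7 5)(2 3 8)
  after r: (1 3 7 8 6 5 4)
  after f: (1 2 8 6 7 3)(4 5)
  after r': (1 3 4 6 8 2 5)

f' r f r'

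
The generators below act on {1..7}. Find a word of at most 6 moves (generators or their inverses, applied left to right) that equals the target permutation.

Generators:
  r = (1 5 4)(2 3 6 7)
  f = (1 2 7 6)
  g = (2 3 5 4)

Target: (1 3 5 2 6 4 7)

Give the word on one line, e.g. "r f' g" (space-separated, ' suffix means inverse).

r' g' g' f

  after r': (1 4 5)(2 7 6 3)
  after g': (1 5)(2 7 6)(3 4)
  after g': (1 3 5)(2 7 6 4)
  after f: (1 3 5 2 6 4 7)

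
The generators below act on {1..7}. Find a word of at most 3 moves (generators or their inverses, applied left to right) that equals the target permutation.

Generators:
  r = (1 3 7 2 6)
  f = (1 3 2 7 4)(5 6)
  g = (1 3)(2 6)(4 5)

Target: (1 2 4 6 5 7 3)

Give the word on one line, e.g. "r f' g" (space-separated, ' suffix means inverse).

g r f'

  after g: (1 3)(2 6)(4 5)
  after r: (1 7 2)(4 5)
  after f': (1 2 4 6 5 7 3)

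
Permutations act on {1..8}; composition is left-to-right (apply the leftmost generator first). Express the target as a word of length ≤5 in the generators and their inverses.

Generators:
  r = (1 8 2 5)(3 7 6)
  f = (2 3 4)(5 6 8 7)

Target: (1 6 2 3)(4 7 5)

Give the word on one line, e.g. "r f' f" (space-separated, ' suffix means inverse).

  after r': (1 5 2 8)(3 6 7)
  after f': (1 7 2 6 8)(3 5 4)
  after r: (1 6 2 3)(4 7 5)

r' f' r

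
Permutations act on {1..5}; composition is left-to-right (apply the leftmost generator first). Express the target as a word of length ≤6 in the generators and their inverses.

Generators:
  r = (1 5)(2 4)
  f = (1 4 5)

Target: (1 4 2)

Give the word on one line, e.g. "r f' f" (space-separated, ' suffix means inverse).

  after f': (1 5 4)
  after r: (2 4 5)
  after f': (1 5 2)
  after r': (2 5 4)
  after f: (1 4 2)

f' r f' r' f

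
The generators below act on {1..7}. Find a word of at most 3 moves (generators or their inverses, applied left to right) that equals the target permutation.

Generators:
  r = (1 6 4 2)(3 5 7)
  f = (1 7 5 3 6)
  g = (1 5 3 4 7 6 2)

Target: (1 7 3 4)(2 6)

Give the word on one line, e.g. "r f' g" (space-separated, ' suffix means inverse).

g f'

  after g: (1 5 3 4 7 6 2)
  after f': (1 7 3 4)(2 6)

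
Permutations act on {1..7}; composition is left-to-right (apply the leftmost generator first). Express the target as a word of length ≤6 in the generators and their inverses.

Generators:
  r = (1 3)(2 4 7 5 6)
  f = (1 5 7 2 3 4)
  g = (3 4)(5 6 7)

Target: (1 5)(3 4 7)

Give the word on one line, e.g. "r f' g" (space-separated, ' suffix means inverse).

  after r': (1 3)(2 6 5 7 4)
  after r': (2 5 4 6 7)
  after g: (2 6 5 3 4 7)
  after g: (2 7)(4 5)
  after f: (1 5)(3 4 7)

r' r' g g f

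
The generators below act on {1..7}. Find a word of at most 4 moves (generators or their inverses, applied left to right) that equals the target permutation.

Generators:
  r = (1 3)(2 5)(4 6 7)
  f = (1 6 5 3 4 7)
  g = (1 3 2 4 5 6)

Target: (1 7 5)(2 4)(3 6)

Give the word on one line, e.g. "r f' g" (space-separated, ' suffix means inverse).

g' r r f

  after g': (1 6 5 4 2 3)
  after r: (1 7 4 5 6 2)
  after r: (1 4 2 3)(5 7 6)
  after f: (1 7 5)(2 4)(3 6)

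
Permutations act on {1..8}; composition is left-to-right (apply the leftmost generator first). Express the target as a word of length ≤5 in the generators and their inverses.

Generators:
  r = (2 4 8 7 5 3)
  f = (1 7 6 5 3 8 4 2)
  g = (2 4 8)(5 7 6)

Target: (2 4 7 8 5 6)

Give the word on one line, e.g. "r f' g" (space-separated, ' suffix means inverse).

  after r': (2 3 5 7 8 4)
  after g': (2 3 6 7 4 8)
  after g': (2 3 7)(5 6)
  after r: (3 5 6)(4 8 7)
  after r: (2 4 7 8 5 6)

r' g' g' r r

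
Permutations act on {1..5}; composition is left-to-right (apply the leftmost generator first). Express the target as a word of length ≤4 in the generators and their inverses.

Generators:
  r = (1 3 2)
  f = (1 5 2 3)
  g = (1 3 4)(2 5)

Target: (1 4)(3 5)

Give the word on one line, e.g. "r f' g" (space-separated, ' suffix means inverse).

  after f': (1 3 2 5)
  after g: (1 4)(3 5)

f' g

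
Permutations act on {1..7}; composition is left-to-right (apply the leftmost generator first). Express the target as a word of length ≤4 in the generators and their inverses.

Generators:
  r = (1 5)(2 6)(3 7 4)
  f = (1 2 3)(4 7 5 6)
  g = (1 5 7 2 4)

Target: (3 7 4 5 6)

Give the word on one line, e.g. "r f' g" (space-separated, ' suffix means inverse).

  after f': (1 3 2)(4 6 5 7)
  after r: (1 7 3 6)(2 5 4)
  after f': (1 4)(2 7)(3 5 6)
  after g: (3 7 4 5 6)

f' r f' g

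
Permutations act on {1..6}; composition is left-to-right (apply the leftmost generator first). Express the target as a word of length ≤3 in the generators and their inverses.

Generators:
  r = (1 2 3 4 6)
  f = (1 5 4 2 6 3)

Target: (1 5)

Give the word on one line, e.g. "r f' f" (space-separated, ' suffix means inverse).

  after f: (1 5 4 2 6 3)
  after r: (1 5 6 4 3 2)
  after r: (1 5)

f r r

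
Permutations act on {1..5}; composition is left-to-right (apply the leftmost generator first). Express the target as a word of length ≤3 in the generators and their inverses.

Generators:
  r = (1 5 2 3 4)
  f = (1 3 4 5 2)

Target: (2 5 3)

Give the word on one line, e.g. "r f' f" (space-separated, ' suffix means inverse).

  after r: (1 5 2 3 4)
  after f: (1 2 4 3 5)
  after f: (2 5 3)

r f f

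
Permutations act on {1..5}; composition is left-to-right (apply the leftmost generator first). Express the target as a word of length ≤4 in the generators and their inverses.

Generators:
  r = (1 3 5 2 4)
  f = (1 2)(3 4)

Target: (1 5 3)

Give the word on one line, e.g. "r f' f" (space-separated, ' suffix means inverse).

  after r: (1 3 5 2 4)
  after r: (1 5 4 3 2)
  after f: (1 5 3)

r r f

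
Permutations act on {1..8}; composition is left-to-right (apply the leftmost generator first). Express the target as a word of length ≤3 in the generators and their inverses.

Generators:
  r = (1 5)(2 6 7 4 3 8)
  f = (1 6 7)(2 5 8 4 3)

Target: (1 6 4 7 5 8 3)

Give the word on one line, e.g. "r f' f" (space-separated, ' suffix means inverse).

r' r' f

  after r': (1 5)(2 8 3 4 7 6)
  after r': (2 3 7)(4 6 8)
  after f: (1 6 4 7 5 8 3)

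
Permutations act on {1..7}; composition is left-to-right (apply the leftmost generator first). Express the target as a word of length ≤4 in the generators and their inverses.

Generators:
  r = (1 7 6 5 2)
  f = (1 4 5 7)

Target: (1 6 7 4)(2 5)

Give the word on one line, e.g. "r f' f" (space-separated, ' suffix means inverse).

  after f': (1 7 5 4)
  after f': (1 5)(4 7)
  after r': (1 6 7 4)(2 5)

f' f' r'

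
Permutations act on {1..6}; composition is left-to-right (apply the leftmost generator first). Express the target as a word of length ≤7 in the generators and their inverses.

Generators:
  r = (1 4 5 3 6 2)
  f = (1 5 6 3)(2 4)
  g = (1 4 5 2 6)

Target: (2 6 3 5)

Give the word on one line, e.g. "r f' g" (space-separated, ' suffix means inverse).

  after g: (1 4 5 2 6)
  after r': (2 3 5 6)
  after g: (1 4 5)(2 3)
  after g: (1 5 4 2 3 6)
  after f': (2 6 3 5)

g r' g g f'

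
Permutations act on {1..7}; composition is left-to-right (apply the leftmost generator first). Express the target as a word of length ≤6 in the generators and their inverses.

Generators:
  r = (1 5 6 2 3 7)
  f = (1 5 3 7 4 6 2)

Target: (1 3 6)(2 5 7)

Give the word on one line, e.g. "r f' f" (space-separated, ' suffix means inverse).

r r r r

  after r: (1 5 6 2 3 7)
  after r: (1 6 3)(2 7 5)
  after r: (1 2)(3 5)(6 7)
  after r: (1 3 6)(2 5 7)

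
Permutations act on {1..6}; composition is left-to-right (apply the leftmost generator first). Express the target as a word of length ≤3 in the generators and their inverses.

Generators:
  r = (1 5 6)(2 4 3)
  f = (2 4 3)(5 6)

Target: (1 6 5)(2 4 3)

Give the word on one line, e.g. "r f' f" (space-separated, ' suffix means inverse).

  after f: (2 4 3)(5 6)
  after f: (2 3 4)
  after r': (1 6 5)(2 4 3)

f f r'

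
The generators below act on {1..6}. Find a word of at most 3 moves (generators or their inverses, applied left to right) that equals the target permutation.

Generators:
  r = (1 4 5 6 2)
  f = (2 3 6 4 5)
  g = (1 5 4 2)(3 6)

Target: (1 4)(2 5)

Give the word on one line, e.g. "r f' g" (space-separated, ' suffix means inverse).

  after g': (1 2 4 5)(3 6)
  after g': (1 4)(2 5)

g' g'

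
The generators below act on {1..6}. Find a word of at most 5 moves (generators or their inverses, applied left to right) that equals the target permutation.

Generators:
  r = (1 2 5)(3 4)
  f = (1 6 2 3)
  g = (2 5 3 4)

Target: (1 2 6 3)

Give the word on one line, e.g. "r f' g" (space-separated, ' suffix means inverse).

  after r': (1 5 2)(3 4)
  after g': (1 2)(4 5)
  after f: (1 3)(2 6)(4 5)
  after g': (1 5 3)(2 6 4)
  after g': (1 2 6 3)

r' g' f g' g'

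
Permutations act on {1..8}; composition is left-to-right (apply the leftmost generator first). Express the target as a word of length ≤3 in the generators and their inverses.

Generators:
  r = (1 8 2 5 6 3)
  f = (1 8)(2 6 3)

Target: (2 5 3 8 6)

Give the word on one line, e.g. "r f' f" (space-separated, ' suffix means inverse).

  after r: (1 8 2 5 6 3)
  after f: (2 5 3 8 6)

r f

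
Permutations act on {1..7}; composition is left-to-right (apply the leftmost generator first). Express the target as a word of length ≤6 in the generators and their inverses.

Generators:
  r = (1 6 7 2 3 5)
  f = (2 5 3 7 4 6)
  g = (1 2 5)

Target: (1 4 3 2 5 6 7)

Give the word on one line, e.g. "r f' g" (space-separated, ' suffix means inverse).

g f' g f' g

  after g: (1 2 5)
  after f': (1 6 4 7 3 5)
  after g: (1 6 4 7 3)(2 5)
  after f': (1 4 3)(5 6 7)
  after g: (1 4 3 2 5 6 7)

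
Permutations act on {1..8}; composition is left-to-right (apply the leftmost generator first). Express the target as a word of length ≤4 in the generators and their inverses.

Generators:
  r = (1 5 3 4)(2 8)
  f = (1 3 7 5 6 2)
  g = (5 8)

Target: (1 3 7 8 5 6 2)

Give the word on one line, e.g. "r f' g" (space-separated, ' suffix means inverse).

  after f: (1 3 7 5 6 2)
  after g': (1 3 7 8 5 6 2)

f g'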